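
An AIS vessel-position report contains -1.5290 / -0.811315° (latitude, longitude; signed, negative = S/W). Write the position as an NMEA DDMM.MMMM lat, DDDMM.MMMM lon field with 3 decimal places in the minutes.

Latitude is negative → S; |value| = 1.529000
Latitude: fractional part 0.529000 → 31.74000 minutes
Longitude is negative → W; |value| = 0.811315
λ: minutes = (0.811315 − 0) × 60 = 48.67890

0131.740,S / 00048.679,W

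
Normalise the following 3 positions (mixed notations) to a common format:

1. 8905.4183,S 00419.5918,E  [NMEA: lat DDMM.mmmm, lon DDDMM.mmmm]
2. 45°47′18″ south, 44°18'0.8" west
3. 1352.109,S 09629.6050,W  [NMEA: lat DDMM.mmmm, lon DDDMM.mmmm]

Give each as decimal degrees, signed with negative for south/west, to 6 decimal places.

1. -89.090305, 4.326530
2. -45.788333, -44.300222
3. -13.868483, -96.493417

Point 1:
  Latitude: split at 2 digits → 89° and 5.4183′; 89 + 5.4183/60 = 89.0903050
  S → negative
  Longitude: degrees = first 3 digits = 4, minutes = 19.5918; 4 + 19.5918/60 = 4.3265300
  E → positive
Point 2:
  Lat: 47′ + 18″ = 47.30000′; 45 + 47.30000/60 = 45.7883333
  S ⇒ negate
  Lon: 44° + 18/60 + 0.8/3600 = 44 + 0.300000 + 0.000222 = 44.3002222
  W ⇒ negate
Point 3:
  Latitude: split at 2 digits → 13° and 52.109′; 13 + 52.109/60 = 13.8684833
  S ⇒ negate
  λ: split at 3 digits → 096° and 29.605′; 96 + 29.605/60 = 96.4934167
  hemisphere W, so the sign is −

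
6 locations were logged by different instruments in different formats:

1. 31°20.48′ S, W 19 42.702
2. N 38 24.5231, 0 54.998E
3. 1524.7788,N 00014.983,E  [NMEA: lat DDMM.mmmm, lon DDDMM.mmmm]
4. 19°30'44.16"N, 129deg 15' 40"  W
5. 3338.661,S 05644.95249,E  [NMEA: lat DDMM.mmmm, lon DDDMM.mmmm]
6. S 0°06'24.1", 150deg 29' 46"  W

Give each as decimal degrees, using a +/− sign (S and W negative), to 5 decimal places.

1. -31.34133, -19.71170
2. 38.40872, 0.91663
3. 15.41298, 0.24972
4. 19.51227, -129.26111
5. -33.64435, 56.74921
6. -0.10669, -150.49611

Point 1:
  Lat: 31 + 20.48/60 = 31.341333
  hemisphere S, so the sign is −
  Lon: 19 + 42.702/60 = 19.711700
  W → negative
Point 2:
  φ: 38 + 24.5231/60 = 38.408718
  N → positive
  Longitude: 0 + 54.998/60 = 0.916633
  E ⇒ keep positive
Point 3:
  Lat: degrees = first 2 digits = 15, minutes = 24.7788; 15 + 24.7788/60 = 15.412980
  N ⇒ keep positive
  λ: split at 3 digits → 000° and 14.983′; 0 + 14.983/60 = 0.249717
  E → positive
Point 4:
  Latitude: 19 + 30/60 + 44.16/3600 = 19.512267
  N → positive
  Lon: 15′ + 40″ = 15.66667′; 129 + 15.66667/60 = 129.261111
  W ⇒ negate
Point 5:
  Latitude: degrees = first 2 digits = 33, minutes = 38.661; 33 + 38.661/60 = 33.644350
  S → negative
  Lon: split at 3 digits → 056° and 44.95249′; 56 + 44.95249/60 = 56.749208
  E → positive
Point 6:
  φ: 0° + 6/60 + 24.1/3600 = 0 + 0.100000 + 0.006694 = 0.106694
  S ⇒ negate
  Lon: 29′ + 46″ = 29.76667′; 150 + 29.76667/60 = 150.496111
  hemisphere W, so the sign is −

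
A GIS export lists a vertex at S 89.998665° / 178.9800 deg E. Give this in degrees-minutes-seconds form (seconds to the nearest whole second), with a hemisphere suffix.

φ: 0.998665 × 60 = 59.91990′ → 59′, remainder × 60 = 55.19″
λ: 0.980000 × 60 = 58.80000′ → 58′, remainder × 60 = 48.00″

89°59′55″ S, 178°58′48″ E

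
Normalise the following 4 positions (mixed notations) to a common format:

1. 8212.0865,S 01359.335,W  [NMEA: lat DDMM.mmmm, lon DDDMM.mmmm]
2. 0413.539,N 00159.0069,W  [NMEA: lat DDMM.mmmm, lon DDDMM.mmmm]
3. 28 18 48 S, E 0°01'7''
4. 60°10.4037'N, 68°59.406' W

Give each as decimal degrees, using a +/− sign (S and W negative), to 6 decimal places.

Point 1:
  Lat: degrees = first 2 digits = 82, minutes = 12.0865; 82 + 12.0865/60 = 82.2014417
  S ⇒ negate
  Longitude: degrees = first 3 digits = 13, minutes = 59.335; 13 + 59.335/60 = 13.9889167
  hemisphere W, so the sign is −
Point 2:
  Lat: degrees = first 2 digits = 4, minutes = 13.539; 4 + 13.539/60 = 4.2256500
  N ⇒ keep positive
  Lon: split at 3 digits → 001° and 59.0069′; 1 + 59.0069/60 = 1.9834483
  hemisphere W, so the sign is −
Point 3:
  φ: 28° + 18/60 + 48/3600 = 28 + 0.300000 + 0.013333 = 28.3133333
  S ⇒ negate
  Longitude: 0 + 1/60 + 7/3600 = 0.0186111
  E ⇒ keep positive
Point 4:
  Lat: 60 + 10.4037/60 = 60.1733950
  N ⇒ keep positive
  λ: 59.406′ = 0.990100°; total 68.9901000
  hemisphere W, so the sign is −

1. -82.201442, -13.988917
2. 4.225650, -1.983448
3. -28.313333, 0.018611
4. 60.173395, -68.990100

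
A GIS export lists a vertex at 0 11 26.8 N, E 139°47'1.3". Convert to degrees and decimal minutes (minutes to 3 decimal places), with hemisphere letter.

φ: 11 + 26.8/60 = 11.44667′
λ: 47 + 1.3/60 = 47.02167′

0° 11.447′ N, 139° 47.022′ E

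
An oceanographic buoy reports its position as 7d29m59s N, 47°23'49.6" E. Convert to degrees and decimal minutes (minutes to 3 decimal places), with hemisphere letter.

7° 29.983′ N, 47° 23.827′ E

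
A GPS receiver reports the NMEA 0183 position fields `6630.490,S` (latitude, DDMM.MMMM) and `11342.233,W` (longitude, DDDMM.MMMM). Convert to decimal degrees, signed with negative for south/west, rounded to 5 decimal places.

Latitude: degrees = first 2 digits = 66, minutes = 30.49; 66 + 30.49/60 = 66.508167
S ⇒ negate
Longitude: split at 3 digits → 113° and 42.233′; 113 + 42.233/60 = 113.703883
W ⇒ negate

-66.50817, -113.70388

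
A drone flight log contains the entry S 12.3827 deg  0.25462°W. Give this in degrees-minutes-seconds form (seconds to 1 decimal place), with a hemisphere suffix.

Latitude: 0.382700° → 22.96200′; 0.96200 × 60 = 57.720″
Lon: whole degrees 0; 15.27720′ → 15′ and 16.632″

12°22′57.7″ S, 0°15′16.6″ W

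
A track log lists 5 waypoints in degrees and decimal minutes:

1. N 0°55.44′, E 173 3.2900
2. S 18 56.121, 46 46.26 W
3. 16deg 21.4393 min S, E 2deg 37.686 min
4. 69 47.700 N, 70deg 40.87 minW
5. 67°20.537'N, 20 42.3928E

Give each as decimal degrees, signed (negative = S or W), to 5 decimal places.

Point 1:
  φ: 55.44′ = 0.924000°; total 0.924000
  N ⇒ keep positive
  λ: 3.29′ = 0.054833°; total 173.054833
  E → positive
Point 2:
  Lat: 56.121′ = 0.935350°; total 18.935350
  hemisphere S, so the sign is −
  Longitude: 46.26′ = 0.771000°; total 46.771000
  hemisphere W, so the sign is −
Point 3:
  Latitude: 16 + 21.4393/60 = 16.357322
  S → negative
  Lon: 2 + 37.686/60 = 2.628100
  E ⇒ keep positive
Point 4:
  φ: 47.7′ = 0.795000°; total 69.795000
  N ⇒ keep positive
  Lon: 40.87′ = 0.681167°; total 70.681167
  W → negative
Point 5:
  Lat: 20.537′ = 0.342283°; total 67.342283
  N ⇒ keep positive
  Lon: 20 + 42.3928/60 = 20.706547
  E → positive

1. 0.92400, 173.05483
2. -18.93535, -46.77100
3. -16.35732, 2.62810
4. 69.79500, -70.68117
5. 67.34228, 20.70655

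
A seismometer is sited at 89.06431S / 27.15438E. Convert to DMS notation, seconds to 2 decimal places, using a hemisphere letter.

Lat: 0.064310 × 60 = 3.85860′ → 3′, remainder × 60 = 51.5160″
Longitude: whole degrees 27; 9.26280′ → 9′ and 15.7680″

89°03′51.52″ S, 27°09′15.77″ E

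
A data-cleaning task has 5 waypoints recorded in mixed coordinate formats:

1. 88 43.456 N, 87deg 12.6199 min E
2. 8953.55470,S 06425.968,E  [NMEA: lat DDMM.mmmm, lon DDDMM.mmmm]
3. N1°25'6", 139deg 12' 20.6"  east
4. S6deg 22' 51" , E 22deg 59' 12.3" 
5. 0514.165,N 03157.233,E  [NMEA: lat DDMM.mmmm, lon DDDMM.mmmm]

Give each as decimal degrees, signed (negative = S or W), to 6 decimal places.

1. 88.724267, 87.210332
2. -89.892578, 64.432800
3. 1.418333, 139.205722
4. -6.380833, 22.986750
5. 5.236083, 31.953883

Point 1:
  φ: 43.456′ = 0.724267°; total 88.7242667
  N → positive
  λ: 12.6199′ = 0.210332°; total 87.2103317
  E ⇒ keep positive
Point 2:
  Lat: degrees = first 2 digits = 89, minutes = 53.5547; 89 + 53.5547/60 = 89.8925783
  S → negative
  Longitude: degrees = first 3 digits = 64, minutes = 25.968; 64 + 25.968/60 = 64.4328000
  E → positive
Point 3:
  Lat: 1 + 25/60 + 6/3600 = 1.4183333
  N ⇒ keep positive
  Longitude: 139 + 12/60 + 20.6/3600 = 139.2057222
  E ⇒ keep positive
Point 4:
  φ: 6 + 22/60 + 51/3600 = 6.3808333
  hemisphere S, so the sign is −
  Longitude: 22° + 59/60 + 12.3/3600 = 22 + 0.983333 + 0.003417 = 22.9867500
  E → positive
Point 5:
  Latitude: split at 2 digits → 05° and 14.165′; 5 + 14.165/60 = 5.2360833
  N → positive
  Lon: degrees = first 3 digits = 31, minutes = 57.233; 31 + 57.233/60 = 31.9538833
  E → positive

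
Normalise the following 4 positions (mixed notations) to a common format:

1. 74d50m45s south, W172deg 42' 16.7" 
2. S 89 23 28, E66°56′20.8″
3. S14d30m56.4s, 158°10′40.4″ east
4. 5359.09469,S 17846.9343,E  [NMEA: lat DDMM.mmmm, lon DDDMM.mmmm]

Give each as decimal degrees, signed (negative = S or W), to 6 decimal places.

1. -74.845833, -172.704639
2. -89.391111, 66.939111
3. -14.515667, 158.177889
4. -53.984912, 178.782238

Point 1:
  Latitude: 74° + 50/60 + 45/3600 = 74 + 0.833333 + 0.012500 = 74.8458333
  S ⇒ negate
  λ: 172 + 42/60 + 16.7/3600 = 172.7046389
  W → negative
Point 2:
  φ: 23′ + 28″ = 23.46667′; 89 + 23.46667/60 = 89.3911111
  S ⇒ negate
  λ: 56′ + 20.8″ = 56.34667′; 66 + 56.34667/60 = 66.9391111
  E ⇒ keep positive
Point 3:
  Latitude: 30′ + 56.4″ = 30.94000′; 14 + 30.94000/60 = 14.5156667
  hemisphere S, so the sign is −
  Longitude: 158 + 10/60 + 40.4/3600 = 158.1778889
  E ⇒ keep positive
Point 4:
  Latitude: split at 2 digits → 53° and 59.09469′; 53 + 59.09469/60 = 53.9849115
  hemisphere S, so the sign is −
  Lon: split at 3 digits → 178° and 46.9343′; 178 + 46.9343/60 = 178.7822383
  E ⇒ keep positive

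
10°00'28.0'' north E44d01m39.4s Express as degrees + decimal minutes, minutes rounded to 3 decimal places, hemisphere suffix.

10° 0.467′ N, 44° 1.657′ E

Latitude: 0 + 28/60 = 0.46667′
λ: 1 + 39.4/60 = 1.65667′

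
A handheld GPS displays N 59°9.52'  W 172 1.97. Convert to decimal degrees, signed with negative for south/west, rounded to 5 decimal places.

φ: 9.52′ = 0.158667°; total 59.158667
N ⇒ keep positive
Lon: 1.97′ = 0.032833°; total 172.032833
W → negative

59.15867, -172.03283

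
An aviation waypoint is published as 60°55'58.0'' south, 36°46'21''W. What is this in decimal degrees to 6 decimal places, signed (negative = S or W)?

Latitude: 60 + 55/60 + 58/3600 = 60.9327778
S ⇒ negate
λ: 46′ + 21″ = 46.35000′; 36 + 46.35000/60 = 36.7725000
W ⇒ negate

-60.932778, -36.772500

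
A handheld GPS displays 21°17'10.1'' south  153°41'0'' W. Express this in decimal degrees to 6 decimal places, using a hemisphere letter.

Lat: 17′ + 10.1″ = 17.16833′; 21 + 17.16833/60 = 21.2861389
Lon: 153° + 41/60 + 0/3600 = 153 + 0.683333 + 0.000000 = 153.6833333

21.286139° S, 153.683333° W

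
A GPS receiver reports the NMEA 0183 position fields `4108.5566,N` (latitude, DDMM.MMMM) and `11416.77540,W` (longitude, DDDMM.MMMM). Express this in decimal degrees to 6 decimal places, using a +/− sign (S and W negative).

φ: split at 2 digits → 41° and 8.5566′; 41 + 8.5566/60 = 41.1426100
N → positive
Longitude: split at 3 digits → 114° and 16.7754′; 114 + 16.7754/60 = 114.2795900
hemisphere W, so the sign is −

41.142610, -114.279590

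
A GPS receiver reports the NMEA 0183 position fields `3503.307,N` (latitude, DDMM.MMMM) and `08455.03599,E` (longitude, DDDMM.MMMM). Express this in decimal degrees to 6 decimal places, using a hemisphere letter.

φ: split at 2 digits → 35° and 3.307′; 35 + 3.307/60 = 35.0551167
λ: split at 3 digits → 084° and 55.03599′; 84 + 55.03599/60 = 84.9172665

35.055117° N, 84.917267° E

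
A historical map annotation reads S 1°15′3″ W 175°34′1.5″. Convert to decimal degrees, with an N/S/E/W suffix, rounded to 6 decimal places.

1.250833° S, 175.567083° W

Lat: 15′ + 3″ = 15.05000′; 1 + 15.05000/60 = 1.2508333
λ: 175° + 34/60 + 1.5/3600 = 175 + 0.566667 + 0.000417 = 175.5670833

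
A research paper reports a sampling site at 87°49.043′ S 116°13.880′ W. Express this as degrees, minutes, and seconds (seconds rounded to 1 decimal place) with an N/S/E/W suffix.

87°49′2.6″ S, 116°13′52.8″ W

Latitude: fractional minutes 0.04300 × 60 = 2.580″
λ: fractional minutes 0.88000 × 60 = 52.800″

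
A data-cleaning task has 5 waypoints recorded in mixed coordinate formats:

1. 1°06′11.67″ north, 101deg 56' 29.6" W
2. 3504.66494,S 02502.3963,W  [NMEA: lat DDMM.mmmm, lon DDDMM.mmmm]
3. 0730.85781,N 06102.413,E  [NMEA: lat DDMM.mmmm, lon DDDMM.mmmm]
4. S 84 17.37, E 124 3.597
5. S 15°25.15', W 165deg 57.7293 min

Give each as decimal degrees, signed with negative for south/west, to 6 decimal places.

Point 1:
  Lat: 6′ + 11.67″ = 6.19450′; 1 + 6.19450/60 = 1.1032417
  N ⇒ keep positive
  Lon: 56′ + 29.6″ = 56.49333′; 101 + 56.49333/60 = 101.9415556
  hemisphere W, so the sign is −
Point 2:
  φ: degrees = first 2 digits = 35, minutes = 4.66494; 35 + 4.66494/60 = 35.0777490
  S ⇒ negate
  Lon: degrees = first 3 digits = 25, minutes = 2.3963; 25 + 2.3963/60 = 25.0399383
  W ⇒ negate
Point 3:
  φ: degrees = first 2 digits = 7, minutes = 30.85781; 7 + 30.85781/60 = 7.5142968
  N ⇒ keep positive
  Lon: degrees = first 3 digits = 61, minutes = 2.413; 61 + 2.413/60 = 61.0402167
  E → positive
Point 4:
  Latitude: 84 + 17.37/60 = 84.2895000
  S → negative
  Lon: 3.597′ = 0.059950°; total 124.0599500
  E → positive
Point 5:
  Lat: 15 + 25.15/60 = 15.4191667
  hemisphere S, so the sign is −
  Longitude: 165 + 57.7293/60 = 165.9621550
  W → negative

1. 1.103242, -101.941556
2. -35.077749, -25.039938
3. 7.514297, 61.040217
4. -84.289500, 124.059950
5. -15.419167, -165.962155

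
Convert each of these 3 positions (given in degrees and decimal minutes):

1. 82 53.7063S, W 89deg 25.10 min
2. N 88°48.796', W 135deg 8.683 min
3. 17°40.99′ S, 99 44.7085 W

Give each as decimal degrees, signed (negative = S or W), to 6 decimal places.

1. -82.895105, -89.418333
2. 88.813267, -135.144717
3. -17.683167, -99.745142

Point 1:
  φ: 53.7063′ = 0.895105°; total 82.8951050
  S ⇒ negate
  λ: 25.1′ = 0.418333°; total 89.4183333
  hemisphere W, so the sign is −
Point 2:
  Lat: 48.796′ = 0.813267°; total 88.8132667
  N ⇒ keep positive
  λ: 135 + 8.683/60 = 135.1447167
  hemisphere W, so the sign is −
Point 3:
  φ: 17 + 40.99/60 = 17.6831667
  S → negative
  λ: 44.7085′ = 0.745142°; total 99.7451417
  W ⇒ negate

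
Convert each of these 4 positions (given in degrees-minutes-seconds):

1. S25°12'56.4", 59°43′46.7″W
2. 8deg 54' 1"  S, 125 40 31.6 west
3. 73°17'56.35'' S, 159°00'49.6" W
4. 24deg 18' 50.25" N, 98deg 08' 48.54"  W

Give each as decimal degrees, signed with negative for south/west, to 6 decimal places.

Point 1:
  Latitude: 25° + 12/60 + 56.4/3600 = 25 + 0.200000 + 0.015667 = 25.2156667
  S → negative
  Lon: 59° + 43/60 + 46.7/3600 = 59 + 0.716667 + 0.012972 = 59.7296389
  W ⇒ negate
Point 2:
  Latitude: 54′ + 1″ = 54.01667′; 8 + 54.01667/60 = 8.9002778
  S → negative
  Longitude: 40′ + 31.6″ = 40.52667′; 125 + 40.52667/60 = 125.6754444
  hemisphere W, so the sign is −
Point 3:
  φ: 17′ + 56.35″ = 17.93917′; 73 + 17.93917/60 = 73.2989861
  S ⇒ negate
  Longitude: 0′ + 49.6″ = 0.82667′; 159 + 0.82667/60 = 159.0137778
  hemisphere W, so the sign is −
Point 4:
  φ: 24 + 18/60 + 50.25/3600 = 24.3139583
  N ⇒ keep positive
  Longitude: 8′ + 48.54″ = 8.80900′; 98 + 8.80900/60 = 98.1468167
  W ⇒ negate

1. -25.215667, -59.729639
2. -8.900278, -125.675444
3. -73.298986, -159.013778
4. 24.313958, -98.146817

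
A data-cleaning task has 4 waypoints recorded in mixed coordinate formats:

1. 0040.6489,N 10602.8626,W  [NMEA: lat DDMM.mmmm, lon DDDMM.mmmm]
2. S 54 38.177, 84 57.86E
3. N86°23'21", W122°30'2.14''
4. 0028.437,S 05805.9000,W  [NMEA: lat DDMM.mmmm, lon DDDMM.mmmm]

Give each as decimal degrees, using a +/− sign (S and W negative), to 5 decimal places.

1. 0.67748, -106.04771
2. -54.63628, 84.96433
3. 86.38917, -122.50059
4. -0.47395, -58.09833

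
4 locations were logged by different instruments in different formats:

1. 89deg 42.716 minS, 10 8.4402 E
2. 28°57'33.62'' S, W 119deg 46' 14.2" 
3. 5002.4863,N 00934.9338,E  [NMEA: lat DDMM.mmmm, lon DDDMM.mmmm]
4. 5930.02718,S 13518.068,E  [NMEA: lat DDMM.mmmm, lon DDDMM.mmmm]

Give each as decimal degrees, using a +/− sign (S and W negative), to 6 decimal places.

1. -89.711933, 10.140670
2. -28.959339, -119.770611
3. 50.041438, 9.582230
4. -59.500453, 135.301133

Point 1:
  Latitude: 42.716′ = 0.711933°; total 89.7119333
  hemisphere S, so the sign is −
  Lon: 8.4402′ = 0.140670°; total 10.1406700
  E → positive
Point 2:
  Lat: 28 + 57/60 + 33.62/3600 = 28.9593389
  S → negative
  Longitude: 46′ + 14.2″ = 46.23667′; 119 + 46.23667/60 = 119.7706111
  W → negative
Point 3:
  Lat: degrees = first 2 digits = 50, minutes = 2.4863; 50 + 2.4863/60 = 50.0414383
  N ⇒ keep positive
  Lon: split at 3 digits → 009° and 34.9338′; 9 + 34.9338/60 = 9.5822300
  E → positive
Point 4:
  Lat: degrees = first 2 digits = 59, minutes = 30.02718; 59 + 30.02718/60 = 59.5004530
  S ⇒ negate
  λ: split at 3 digits → 135° and 18.068′; 135 + 18.068/60 = 135.3011333
  E ⇒ keep positive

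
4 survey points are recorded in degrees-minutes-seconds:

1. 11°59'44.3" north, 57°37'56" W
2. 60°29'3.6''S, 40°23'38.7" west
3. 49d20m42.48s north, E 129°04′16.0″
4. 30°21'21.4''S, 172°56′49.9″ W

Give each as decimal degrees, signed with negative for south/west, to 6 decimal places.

Point 1:
  Latitude: 59′ + 44.3″ = 59.73833′; 11 + 59.73833/60 = 11.9956389
  N ⇒ keep positive
  Longitude: 37′ + 56″ = 37.93333′; 57 + 37.93333/60 = 57.6322222
  W ⇒ negate
Point 2:
  Lat: 60 + 29/60 + 3.6/3600 = 60.4843333
  S → negative
  Longitude: 40 + 23/60 + 38.7/3600 = 40.3940833
  hemisphere W, so the sign is −
Point 3:
  Latitude: 20′ + 42.48″ = 20.70800′; 49 + 20.70800/60 = 49.3451333
  N → positive
  λ: 4′ + 16″ = 4.26667′; 129 + 4.26667/60 = 129.0711111
  E ⇒ keep positive
Point 4:
  Latitude: 21′ + 21.4″ = 21.35667′; 30 + 21.35667/60 = 30.3559444
  S → negative
  Longitude: 56′ + 49.9″ = 56.83167′; 172 + 56.83167/60 = 172.9471944
  W → negative

1. 11.995639, -57.632222
2. -60.484333, -40.394083
3. 49.345133, 129.071111
4. -30.355944, -172.947194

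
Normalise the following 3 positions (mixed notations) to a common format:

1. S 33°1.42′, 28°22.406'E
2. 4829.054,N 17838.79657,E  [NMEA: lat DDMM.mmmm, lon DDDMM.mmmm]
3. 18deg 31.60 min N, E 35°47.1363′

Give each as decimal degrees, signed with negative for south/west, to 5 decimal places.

Point 1:
  Latitude: 33 + 1.42/60 = 33.023667
  S ⇒ negate
  Lon: 28 + 22.406/60 = 28.373433
  E ⇒ keep positive
Point 2:
  Latitude: split at 2 digits → 48° and 29.054′; 48 + 29.054/60 = 48.484233
  N ⇒ keep positive
  Lon: split at 3 digits → 178° and 38.79657′; 178 + 38.79657/60 = 178.646610
  E → positive
Point 3:
  Latitude: 31.6′ = 0.526667°; total 18.526667
  N → positive
  λ: 35 + 47.1363/60 = 35.785605
  E ⇒ keep positive

1. -33.02367, 28.37343
2. 48.48423, 178.64661
3. 18.52667, 35.78561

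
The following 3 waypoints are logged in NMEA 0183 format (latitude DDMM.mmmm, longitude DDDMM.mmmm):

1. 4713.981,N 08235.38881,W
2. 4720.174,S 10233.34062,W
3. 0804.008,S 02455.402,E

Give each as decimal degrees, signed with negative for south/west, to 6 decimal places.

Point 1:
  Lat: degrees = first 2 digits = 47, minutes = 13.981; 47 + 13.981/60 = 47.2330167
  N ⇒ keep positive
  Longitude: degrees = first 3 digits = 82, minutes = 35.38881; 82 + 35.38881/60 = 82.5898135
  W ⇒ negate
Point 2:
  Latitude: degrees = first 2 digits = 47, minutes = 20.174; 47 + 20.174/60 = 47.3362333
  hemisphere S, so the sign is −
  Longitude: degrees = first 3 digits = 102, minutes = 33.34062; 102 + 33.34062/60 = 102.5556770
  W ⇒ negate
Point 3:
  Lat: split at 2 digits → 08° and 4.008′; 8 + 4.008/60 = 8.0668000
  S ⇒ negate
  Lon: degrees = first 3 digits = 24, minutes = 55.402; 24 + 55.402/60 = 24.9233667
  E ⇒ keep positive

1. 47.233017, -82.589814
2. -47.336233, -102.555677
3. -8.066800, 24.923367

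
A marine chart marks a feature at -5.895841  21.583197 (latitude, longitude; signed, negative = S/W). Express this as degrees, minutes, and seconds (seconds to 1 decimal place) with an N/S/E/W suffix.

Latitude is negative → S; |value| = 5.895841
Latitude: 0.895841 × 60 = 53.75046′ → 53′, remainder × 60 = 45.028″
Lon: 0.583197 × 60 = 34.99182′ → 34′, remainder × 60 = 59.509″

5°53′45.0″ S, 21°34′59.5″ E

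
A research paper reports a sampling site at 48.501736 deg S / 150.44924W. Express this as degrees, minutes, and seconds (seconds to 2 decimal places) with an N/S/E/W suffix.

φ: whole degrees 48; 30.10416′ → 30′ and 6.2496″
λ: 0.449240° → 26.95440′; 0.95440 × 60 = 57.2640″

48°30′6.25″ S, 150°26′57.26″ W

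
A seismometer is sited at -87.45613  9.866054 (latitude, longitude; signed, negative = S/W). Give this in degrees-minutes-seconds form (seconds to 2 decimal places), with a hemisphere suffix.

Latitude is negative → S; |value| = 87.456130
Lat: 0.456130° → 27.36780′; 0.36780 × 60 = 22.0680″
Longitude: whole degrees 9; 51.96324′ → 51′ and 57.7944″

87°27′22.07″ S, 9°51′57.79″ E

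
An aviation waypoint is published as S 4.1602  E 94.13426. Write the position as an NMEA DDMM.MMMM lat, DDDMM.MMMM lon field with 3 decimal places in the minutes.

0409.612,S / 09408.056,E

Lat: 4° + 0.160200 × 60 = 4° 9.61200′
Longitude: minutes = (94.134260 − 94) × 60 = 8.05560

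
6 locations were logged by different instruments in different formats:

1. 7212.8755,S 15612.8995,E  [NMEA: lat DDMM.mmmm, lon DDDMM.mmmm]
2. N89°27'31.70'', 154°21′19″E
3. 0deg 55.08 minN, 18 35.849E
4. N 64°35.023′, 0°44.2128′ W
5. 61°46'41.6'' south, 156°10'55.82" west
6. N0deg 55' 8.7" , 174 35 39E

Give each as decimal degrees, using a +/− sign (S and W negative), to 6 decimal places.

1. -72.214592, 156.214992
2. 89.458806, 154.355278
3. 0.918000, 18.597483
4. 64.583717, -0.736880
5. -61.778222, -156.182172
6. 0.919083, 174.594167

Point 1:
  Latitude: split at 2 digits → 72° and 12.8755′; 72 + 12.8755/60 = 72.2145917
  hemisphere S, so the sign is −
  λ: degrees = first 3 digits = 156, minutes = 12.8995; 156 + 12.8995/60 = 156.2149917
  E → positive
Point 2:
  Lat: 27′ + 31.7″ = 27.52833′; 89 + 27.52833/60 = 89.4588056
  N → positive
  λ: 21′ + 19″ = 21.31667′; 154 + 21.31667/60 = 154.3552778
  E → positive
Point 3:
  Lat: 55.08′ = 0.918000°; total 0.9180000
  N ⇒ keep positive
  λ: 35.849′ = 0.597483°; total 18.5974833
  E → positive
Point 4:
  φ: 35.023′ = 0.583717°; total 64.5837167
  N → positive
  Lon: 0 + 44.2128/60 = 0.7368800
  hemisphere W, so the sign is −
Point 5:
  φ: 61 + 46/60 + 41.6/3600 = 61.7782222
  hemisphere S, so the sign is −
  Lon: 156° + 10/60 + 55.82/3600 = 156 + 0.166667 + 0.015506 = 156.1821722
  W ⇒ negate
Point 6:
  φ: 0 + 55/60 + 8.7/3600 = 0.9190833
  N → positive
  Longitude: 174° + 35/60 + 39/3600 = 174 + 0.583333 + 0.010833 = 174.5941667
  E → positive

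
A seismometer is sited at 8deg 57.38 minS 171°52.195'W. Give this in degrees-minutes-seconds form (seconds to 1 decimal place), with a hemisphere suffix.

8°57′22.8″ S, 171°52′11.7″ W

φ: 57.38000′ → 57′ and 0.38000 × 60 = 22.800″
Lon: 52.19500′ → 52′ and 0.19500 × 60 = 11.700″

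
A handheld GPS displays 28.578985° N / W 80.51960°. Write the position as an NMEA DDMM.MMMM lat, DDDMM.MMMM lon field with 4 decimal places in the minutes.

2834.7391,N / 08031.1760,W

φ: 28° + 0.578985 × 60 = 28° 34.739100′
Longitude: minutes = (80.519600 − 80) × 60 = 31.176000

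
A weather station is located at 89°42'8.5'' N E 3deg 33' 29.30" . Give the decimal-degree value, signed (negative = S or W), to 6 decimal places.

89.702361, 3.558139

Lat: 42′ + 8.5″ = 42.14167′; 89 + 42.14167/60 = 89.7023611
N → positive
λ: 3 + 33/60 + 29.3/3600 = 3.5581389
E ⇒ keep positive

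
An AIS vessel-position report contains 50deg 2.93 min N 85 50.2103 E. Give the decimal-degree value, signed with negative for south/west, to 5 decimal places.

Latitude: 50 + 2.93/60 = 50.048833
N → positive
Lon: 50.2103′ = 0.836838°; total 85.836838
E → positive

50.04883, 85.83684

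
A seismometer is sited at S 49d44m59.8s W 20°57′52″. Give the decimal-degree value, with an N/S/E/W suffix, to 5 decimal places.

φ: 49° + 44/60 + 59.8/3600 = 49 + 0.733333 + 0.016611 = 49.749944
Lon: 57′ + 52″ = 57.86667′; 20 + 57.86667/60 = 20.964444

49.74994° S, 20.96444° W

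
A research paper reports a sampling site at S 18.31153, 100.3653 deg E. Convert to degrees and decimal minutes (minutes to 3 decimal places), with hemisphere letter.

18° 18.692′ S, 100° 21.918′ E

Latitude: fractional part 0.311530 → 18.69180 minutes
Lon: minutes = (100.365300 − 100) × 60 = 21.91800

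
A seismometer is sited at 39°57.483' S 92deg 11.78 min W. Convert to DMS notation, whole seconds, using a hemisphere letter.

39°57′29″ S, 92°11′47″ W

Latitude: 57.48300′ → 57′ and 0.48300 × 60 = 28.98″
Longitude: fractional minutes 0.78000 × 60 = 46.80″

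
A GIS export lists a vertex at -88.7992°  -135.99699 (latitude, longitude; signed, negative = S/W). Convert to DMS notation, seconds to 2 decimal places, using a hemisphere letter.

88°47′57.12″ S, 135°59′49.16″ W

Latitude is negative → S; |value| = 88.799200
Latitude: 0.799200 × 60 = 47.95200′ → 47′, remainder × 60 = 57.1200″
Longitude is negative → W; |value| = 135.996990
λ: 0.996990 × 60 = 59.81940′ → 59′, remainder × 60 = 49.1640″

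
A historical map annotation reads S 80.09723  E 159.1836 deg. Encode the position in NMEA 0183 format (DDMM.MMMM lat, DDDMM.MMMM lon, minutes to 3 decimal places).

φ: fractional part 0.097230 → 5.83380 minutes
Lon: fractional part 0.183600 → 11.01600 minutes

8005.834,S / 15911.016,E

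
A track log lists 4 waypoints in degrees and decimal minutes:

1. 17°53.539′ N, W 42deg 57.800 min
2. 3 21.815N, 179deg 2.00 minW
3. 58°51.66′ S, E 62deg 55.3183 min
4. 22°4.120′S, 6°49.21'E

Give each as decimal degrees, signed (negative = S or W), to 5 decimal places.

1. 17.89232, -42.96333
2. 3.36358, -179.03333
3. -58.86100, 62.92197
4. -22.06867, 6.82017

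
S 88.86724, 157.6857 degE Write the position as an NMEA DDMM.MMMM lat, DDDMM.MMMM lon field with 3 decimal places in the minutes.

8852.034,S / 15741.142,E

Latitude: 88° + 0.867240 × 60 = 88° 52.03440′
λ: 157° + 0.685700 × 60 = 157° 41.14200′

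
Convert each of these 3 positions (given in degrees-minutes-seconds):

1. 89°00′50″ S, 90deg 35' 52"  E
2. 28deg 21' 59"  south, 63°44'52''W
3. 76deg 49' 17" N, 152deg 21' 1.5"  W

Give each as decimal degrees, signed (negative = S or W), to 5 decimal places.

1. -89.01389, 90.59778
2. -28.36639, -63.74778
3. 76.82139, -152.35042

Point 1:
  φ: 89 + 0/60 + 50/3600 = 89.013889
  hemisphere S, so the sign is −
  Lon: 35′ + 52″ = 35.86667′; 90 + 35.86667/60 = 90.597778
  E ⇒ keep positive
Point 2:
  Latitude: 28° + 21/60 + 59/3600 = 28 + 0.350000 + 0.016389 = 28.366389
  S → negative
  Longitude: 44′ + 52″ = 44.86667′; 63 + 44.86667/60 = 63.747778
  W → negative
Point 3:
  Lat: 76° + 49/60 + 17/3600 = 76 + 0.816667 + 0.004722 = 76.821389
  N → positive
  Lon: 21′ + 1.5″ = 21.02500′; 152 + 21.02500/60 = 152.350417
  hemisphere W, so the sign is −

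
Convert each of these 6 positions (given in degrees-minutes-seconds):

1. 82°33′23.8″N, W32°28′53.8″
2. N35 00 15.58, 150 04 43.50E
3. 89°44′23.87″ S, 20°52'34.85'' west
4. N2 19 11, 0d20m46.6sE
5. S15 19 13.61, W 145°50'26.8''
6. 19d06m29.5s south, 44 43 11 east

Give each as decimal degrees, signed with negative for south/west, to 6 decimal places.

1. 82.556611, -32.481611
2. 35.004328, 150.078750
3. -89.739964, -20.876347
4. 2.319722, 0.346278
5. -15.320447, -145.840778
6. -19.108194, 44.719722

Point 1:
  φ: 82 + 33/60 + 23.8/3600 = 82.5566111
  N → positive
  Longitude: 28′ + 53.8″ = 28.89667′; 32 + 28.89667/60 = 32.4816111
  hemisphere W, so the sign is −
Point 2:
  Lat: 35° + 0/60 + 15.58/3600 = 35 + 0.000000 + 0.004328 = 35.0043278
  N ⇒ keep positive
  Longitude: 150° + 4/60 + 43.5/3600 = 150 + 0.066667 + 0.012083 = 150.0787500
  E → positive
Point 3:
  φ: 89° + 44/60 + 23.87/3600 = 89 + 0.733333 + 0.006631 = 89.7399639
  S → negative
  λ: 52′ + 34.85″ = 52.58083′; 20 + 52.58083/60 = 20.8763472
  W ⇒ negate
Point 4:
  Latitude: 19′ + 11″ = 19.18333′; 2 + 19.18333/60 = 2.3197222
  N → positive
  Lon: 20′ + 46.6″ = 20.77667′; 0 + 20.77667/60 = 0.3462778
  E ⇒ keep positive
Point 5:
  φ: 19′ + 13.61″ = 19.22683′; 15 + 19.22683/60 = 15.3204472
  S ⇒ negate
  Lon: 50′ + 26.8″ = 50.44667′; 145 + 50.44667/60 = 145.8407778
  hemisphere W, so the sign is −
Point 6:
  Latitude: 19° + 6/60 + 29.5/3600 = 19 + 0.100000 + 0.008194 = 19.1081944
  hemisphere S, so the sign is −
  Longitude: 43′ + 11″ = 43.18333′; 44 + 43.18333/60 = 44.7197222
  E ⇒ keep positive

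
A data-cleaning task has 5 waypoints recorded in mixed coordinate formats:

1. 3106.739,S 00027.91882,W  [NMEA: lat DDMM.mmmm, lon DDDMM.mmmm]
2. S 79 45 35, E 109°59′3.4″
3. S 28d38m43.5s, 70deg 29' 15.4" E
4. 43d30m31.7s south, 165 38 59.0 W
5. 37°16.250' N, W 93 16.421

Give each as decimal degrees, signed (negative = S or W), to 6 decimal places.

Point 1:
  Latitude: split at 2 digits → 31° and 6.739′; 31 + 6.739/60 = 31.1123167
  S ⇒ negate
  λ: split at 3 digits → 000° and 27.91882′; 0 + 27.91882/60 = 0.4653137
  W → negative
Point 2:
  φ: 79° + 45/60 + 35/3600 = 79 + 0.750000 + 0.009722 = 79.7597222
  hemisphere S, so the sign is −
  Longitude: 59′ + 3.4″ = 59.05667′; 109 + 59.05667/60 = 109.9842778
  E ⇒ keep positive
Point 3:
  Latitude: 28 + 38/60 + 43.5/3600 = 28.6454167
  S → negative
  λ: 29′ + 15.4″ = 29.25667′; 70 + 29.25667/60 = 70.4876111
  E → positive
Point 4:
  Latitude: 43° + 30/60 + 31.7/3600 = 43 + 0.500000 + 0.008806 = 43.5088056
  hemisphere S, so the sign is −
  Lon: 165° + 38/60 + 59/3600 = 165 + 0.633333 + 0.016389 = 165.6497222
  hemisphere W, so the sign is −
Point 5:
  Latitude: 16.25′ = 0.270833°; total 37.2708333
  N ⇒ keep positive
  λ: 16.421′ = 0.273683°; total 93.2736833
  W → negative

1. -31.112317, -0.465314
2. -79.759722, 109.984278
3. -28.645417, 70.487611
4. -43.508806, -165.649722
5. 37.270833, -93.273683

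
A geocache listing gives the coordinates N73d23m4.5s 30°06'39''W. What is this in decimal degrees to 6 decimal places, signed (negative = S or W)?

Lat: 73 + 23/60 + 4.5/3600 = 73.3845833
N → positive
λ: 30 + 6/60 + 39/3600 = 30.1108333
W → negative

73.384583, -30.110833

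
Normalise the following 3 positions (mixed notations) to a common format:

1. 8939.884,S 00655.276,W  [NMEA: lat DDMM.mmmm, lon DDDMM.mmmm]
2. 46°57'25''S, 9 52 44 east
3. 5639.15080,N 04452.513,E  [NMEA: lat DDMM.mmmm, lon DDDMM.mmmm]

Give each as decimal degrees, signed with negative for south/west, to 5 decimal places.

1. -89.66473, -6.92127
2. -46.95694, 9.87889
3. 56.65251, 44.87522

Point 1:
  Latitude: degrees = first 2 digits = 89, minutes = 39.884; 89 + 39.884/60 = 89.664733
  hemisphere S, so the sign is −
  Lon: split at 3 digits → 006° and 55.276′; 6 + 55.276/60 = 6.921267
  W → negative
Point 2:
  Lat: 57′ + 25″ = 57.41667′; 46 + 57.41667/60 = 46.956944
  S → negative
  Longitude: 9° + 52/60 + 44/3600 = 9 + 0.866667 + 0.012222 = 9.878889
  E → positive
Point 3:
  Lat: split at 2 digits → 56° and 39.1508′; 56 + 39.1508/60 = 56.652513
  N ⇒ keep positive
  Lon: split at 3 digits → 044° and 52.513′; 44 + 52.513/60 = 44.875217
  E ⇒ keep positive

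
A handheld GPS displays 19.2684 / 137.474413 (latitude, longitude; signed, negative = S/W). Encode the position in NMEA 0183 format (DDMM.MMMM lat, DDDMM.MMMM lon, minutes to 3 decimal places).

1916.104,N / 13728.465,E

φ: minutes = (19.268400 − 19) × 60 = 16.10400
λ: minutes = (137.474413 − 137) × 60 = 28.46478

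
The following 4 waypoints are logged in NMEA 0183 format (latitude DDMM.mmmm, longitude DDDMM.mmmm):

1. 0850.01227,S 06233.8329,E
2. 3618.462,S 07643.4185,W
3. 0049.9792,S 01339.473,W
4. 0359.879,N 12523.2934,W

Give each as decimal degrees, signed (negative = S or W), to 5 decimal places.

1. -8.83354, 62.56388
2. -36.30770, -76.72364
3. -0.83299, -13.65788
4. 3.99798, -125.38822

Point 1:
  φ: split at 2 digits → 08° and 50.01227′; 8 + 50.01227/60 = 8.833538
  hemisphere S, so the sign is −
  Longitude: split at 3 digits → 062° and 33.8329′; 62 + 33.8329/60 = 62.563882
  E → positive
Point 2:
  φ: split at 2 digits → 36° and 18.462′; 36 + 18.462/60 = 36.307700
  S ⇒ negate
  Lon: degrees = first 3 digits = 76, minutes = 43.4185; 76 + 43.4185/60 = 76.723642
  hemisphere W, so the sign is −
Point 3:
  Latitude: split at 2 digits → 00° and 49.9792′; 0 + 49.9792/60 = 0.832987
  hemisphere S, so the sign is −
  λ: degrees = first 3 digits = 13, minutes = 39.473; 13 + 39.473/60 = 13.657883
  W ⇒ negate
Point 4:
  Latitude: split at 2 digits → 03° and 59.879′; 3 + 59.879/60 = 3.997983
  N ⇒ keep positive
  Longitude: split at 3 digits → 125° and 23.2934′; 125 + 23.2934/60 = 125.388223
  hemisphere W, so the sign is −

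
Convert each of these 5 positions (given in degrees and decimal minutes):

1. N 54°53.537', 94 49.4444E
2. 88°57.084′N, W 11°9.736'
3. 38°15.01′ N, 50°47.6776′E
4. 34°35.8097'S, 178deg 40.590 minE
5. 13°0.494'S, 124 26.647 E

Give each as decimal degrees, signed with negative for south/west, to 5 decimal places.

1. 54.89228, 94.82407
2. 88.95140, -11.16227
3. 38.25017, 50.79463
4. -34.59683, 178.67650
5. -13.00823, 124.44412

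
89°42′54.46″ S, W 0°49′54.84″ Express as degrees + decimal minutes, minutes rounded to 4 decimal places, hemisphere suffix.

89° 42.9077′ S, 0° 49.9140′ W

Lat: seconds/60 = 0.90767; minutes = 42 + 0.90767 = 42.907667
Lon: seconds/60 = 0.91400; minutes = 49 + 0.91400 = 49.914000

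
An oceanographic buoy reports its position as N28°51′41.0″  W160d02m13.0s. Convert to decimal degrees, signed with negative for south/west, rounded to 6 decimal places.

Lat: 51′ + 41″ = 51.68333′; 28 + 51.68333/60 = 28.8613889
N → positive
Longitude: 160° + 2/60 + 13/3600 = 160 + 0.033333 + 0.003611 = 160.0369444
hemisphere W, so the sign is −

28.861389, -160.036944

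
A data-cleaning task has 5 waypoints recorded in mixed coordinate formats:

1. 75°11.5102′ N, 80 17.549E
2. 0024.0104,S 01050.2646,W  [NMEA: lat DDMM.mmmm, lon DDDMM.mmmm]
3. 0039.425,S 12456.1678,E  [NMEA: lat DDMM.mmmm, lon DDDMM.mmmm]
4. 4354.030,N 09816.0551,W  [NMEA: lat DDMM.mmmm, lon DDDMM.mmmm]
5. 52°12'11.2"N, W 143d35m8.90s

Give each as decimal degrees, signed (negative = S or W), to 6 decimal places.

1. 75.191837, 80.292483
2. -0.400173, -10.837743
3. -0.657083, 124.936130
4. 43.900500, -98.267585
5. 52.203111, -143.585806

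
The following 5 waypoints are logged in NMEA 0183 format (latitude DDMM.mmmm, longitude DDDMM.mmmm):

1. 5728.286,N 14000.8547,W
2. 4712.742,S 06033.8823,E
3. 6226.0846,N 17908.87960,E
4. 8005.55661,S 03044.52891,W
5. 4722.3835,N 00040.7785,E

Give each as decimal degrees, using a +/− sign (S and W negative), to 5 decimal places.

1. 57.47143, -140.01425
2. -47.21237, 60.56471
3. 62.43474, 179.14799
4. -80.09261, -30.74215
5. 47.37306, 0.67964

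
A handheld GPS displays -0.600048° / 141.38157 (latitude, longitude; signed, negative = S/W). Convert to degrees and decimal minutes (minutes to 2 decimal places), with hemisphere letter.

0° 36.00′ S, 141° 22.89′ E

Latitude is negative → S; |value| = 0.600048
Latitude: fractional part 0.600048 → 36.0029 minutes
Longitude: minutes = (141.381570 − 141) × 60 = 22.8942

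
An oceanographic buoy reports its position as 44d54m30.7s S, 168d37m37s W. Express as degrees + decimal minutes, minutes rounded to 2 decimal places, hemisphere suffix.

44° 54.51′ S, 168° 37.62′ W

φ: seconds/60 = 0.51167; minutes = 54 + 0.51167 = 54.5117
Lon: seconds/60 = 0.61667; minutes = 37 + 0.61667 = 37.6167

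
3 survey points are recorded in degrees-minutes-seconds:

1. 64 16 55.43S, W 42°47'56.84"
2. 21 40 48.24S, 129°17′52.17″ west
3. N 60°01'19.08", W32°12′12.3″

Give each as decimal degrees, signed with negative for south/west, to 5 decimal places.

Point 1:
  φ: 64 + 16/60 + 55.43/3600 = 64.282064
  hemisphere S, so the sign is −
  Longitude: 42 + 47/60 + 56.84/3600 = 42.799122
  hemisphere W, so the sign is −
Point 2:
  Lat: 40′ + 48.24″ = 40.80400′; 21 + 40.80400/60 = 21.680067
  S → negative
  λ: 129° + 17/60 + 52.17/3600 = 129 + 0.283333 + 0.014492 = 129.297825
  W ⇒ negate
Point 3:
  Lat: 1′ + 19.08″ = 1.31800′; 60 + 1.31800/60 = 60.021967
  N ⇒ keep positive
  λ: 32° + 12/60 + 12.3/3600 = 32 + 0.200000 + 0.003417 = 32.203417
  W → negative

1. -64.28206, -42.79912
2. -21.68007, -129.29783
3. 60.02197, -32.20342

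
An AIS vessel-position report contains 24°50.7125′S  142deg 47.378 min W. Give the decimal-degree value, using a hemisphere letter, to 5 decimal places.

Latitude: 50.7125′ = 0.845208°; total 24.845208
Longitude: 142 + 47.378/60 = 142.789633

24.84521° S, 142.78963° W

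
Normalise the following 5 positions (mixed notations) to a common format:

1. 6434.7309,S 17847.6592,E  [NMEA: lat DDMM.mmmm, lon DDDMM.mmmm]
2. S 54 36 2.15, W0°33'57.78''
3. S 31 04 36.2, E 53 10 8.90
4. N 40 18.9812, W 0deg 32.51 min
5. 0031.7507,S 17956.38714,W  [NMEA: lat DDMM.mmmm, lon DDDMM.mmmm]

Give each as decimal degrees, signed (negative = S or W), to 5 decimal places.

1. -64.57885, 178.79432
2. -54.60060, -0.56605
3. -31.07672, 53.16914
4. 40.31635, -0.54183
5. -0.52918, -179.93979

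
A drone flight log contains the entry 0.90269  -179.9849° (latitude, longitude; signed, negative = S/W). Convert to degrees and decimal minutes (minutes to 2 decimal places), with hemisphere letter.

0° 54.16′ N, 179° 59.09′ W

Latitude: 0° + 0.902690 × 60 = 0° 54.1614′
Longitude is negative → W; |value| = 179.984900
Longitude: fractional part 0.984900 → 59.0940 minutes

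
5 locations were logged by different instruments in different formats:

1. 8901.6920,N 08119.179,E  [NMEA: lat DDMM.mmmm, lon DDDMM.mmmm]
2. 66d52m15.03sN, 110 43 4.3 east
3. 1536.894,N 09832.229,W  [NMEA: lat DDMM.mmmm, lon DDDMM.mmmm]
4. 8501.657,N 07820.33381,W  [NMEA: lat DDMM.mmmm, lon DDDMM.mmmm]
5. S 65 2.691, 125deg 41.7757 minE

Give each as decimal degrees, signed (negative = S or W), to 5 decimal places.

1. 89.02820, 81.31965
2. 66.87084, 110.71786
3. 15.61490, -98.53715
4. 85.02762, -78.33890
5. -65.04485, 125.69626

Point 1:
  Lat: degrees = first 2 digits = 89, minutes = 1.692; 89 + 1.692/60 = 89.028200
  N → positive
  Lon: degrees = first 3 digits = 81, minutes = 19.179; 81 + 19.179/60 = 81.319650
  E → positive
Point 2:
  φ: 52′ + 15.03″ = 52.25050′; 66 + 52.25050/60 = 66.870842
  N ⇒ keep positive
  Lon: 110 + 43/60 + 4.3/3600 = 110.717861
  E → positive
Point 3:
  φ: degrees = first 2 digits = 15, minutes = 36.894; 15 + 36.894/60 = 15.614900
  N → positive
  λ: degrees = first 3 digits = 98, minutes = 32.229; 98 + 32.229/60 = 98.537150
  W → negative
Point 4:
  Lat: split at 2 digits → 85° and 1.657′; 85 + 1.657/60 = 85.027617
  N ⇒ keep positive
  Lon: degrees = first 3 digits = 78, minutes = 20.33381; 78 + 20.33381/60 = 78.338897
  W → negative
Point 5:
  Lat: 65 + 2.691/60 = 65.044850
  S ⇒ negate
  λ: 41.7757′ = 0.696262°; total 125.696262
  E → positive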